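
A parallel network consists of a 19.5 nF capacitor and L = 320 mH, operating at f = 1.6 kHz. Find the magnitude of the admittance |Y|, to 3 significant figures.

115 μS

ω = 2πf = 10050 rad/s
X_L = ωL = 3220 Ω
X_C = 1/(ωC) = 5100 Ω
Parallel: admittances add. Y = 1/(jωL) + jωC
Y = (0 − j0.000115) S
|Y| = 0.000115 S → |Z| = 1/|Y| = 8710 Ω, ∠Z = −∠Y = 90.0°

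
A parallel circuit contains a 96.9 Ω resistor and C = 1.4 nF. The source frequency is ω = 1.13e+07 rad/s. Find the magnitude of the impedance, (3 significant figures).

52.9 Ω

X_C = 1/(ωC) = 63.2 Ω
Parallel: admittances add. Y = 1/R + jωC
Y = (0.0103 + j0.0158) S
|Y| = 0.0189 S → |Z| = 1/|Y| = 52.9 Ω, ∠Z = −∠Y = -56.9°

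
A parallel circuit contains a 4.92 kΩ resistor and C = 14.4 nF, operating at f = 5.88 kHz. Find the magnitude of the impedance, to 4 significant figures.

ω = 2πf = 36950 rad/s
X_C = 1/(ωC) = 1880 Ω
Parallel: admittances add. Y = 1/R + jωC
Y = (0.0002033 + j0.0005320) S
|Y| = 0.0005695 S → |Z| = 1/|Y| = 1756 Ω, ∠Z = −∠Y = -69.09°

1756 Ω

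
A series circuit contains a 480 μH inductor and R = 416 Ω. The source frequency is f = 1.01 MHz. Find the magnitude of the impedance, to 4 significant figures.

3074 Ω

ω = 2πf = 6.346e+06 rad/s
X_L = ωL = 3046 Ω
Z = 416.0 + j3046 Ω
|Z| = √(416.0² + 3046²) = 3074 Ω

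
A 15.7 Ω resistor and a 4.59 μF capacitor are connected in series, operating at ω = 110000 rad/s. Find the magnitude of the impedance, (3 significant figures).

15.8 Ω

X_C = 1/(ωC) = 1.98 Ω
Z = 15.7 − j1.98 Ω
|Z| = √(15.7² + 1.98²) = 15.8 Ω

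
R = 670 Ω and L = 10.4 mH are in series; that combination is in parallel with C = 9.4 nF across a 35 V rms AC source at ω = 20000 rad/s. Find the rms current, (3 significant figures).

X_L = ωL = 208 Ω
X_C = 1/(ωC) = 5320 Ω
Branch 1 (R+jX_L): Z₁ = 670 + j208 Ω, |Z₁| = 702 Ω
Branch 2 (−jX_C): Z₂ = −j5320 Ω
Parallel: Z = Z₁Z₂/(Z₁+Z₂), |Z| = 724 Ω, ∠Z = 9.78°
I = V/|Z| = 35/724 = 48.3 mA

48.3 mA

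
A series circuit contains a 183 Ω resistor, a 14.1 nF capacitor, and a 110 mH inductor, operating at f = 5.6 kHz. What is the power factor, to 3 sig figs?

ω = 2πf = 35190 rad/s
X_L = ωL = 3870 Ω
X_C = 1/(ωC) = 2020 Ω
Net reactance X = X_L − X_C = 1850 Ω
Z = 183 + j1850 Ω
|Z| = √(183² + 1850²) = 1860 Ω
∠Z = arctan(1850/183) = 84.4°
cos φ = cos(84.4°) = 0.0982

0.0982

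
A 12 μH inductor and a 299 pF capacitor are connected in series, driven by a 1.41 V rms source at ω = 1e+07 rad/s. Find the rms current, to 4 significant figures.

6.575 mA

X_L = ωL = 120.0 Ω
X_C = 1/(ωC) = 334.4 Ω
Net reactance X = X_L − X_C = -214.4 Ω
Z = − j214.4 Ω
|Z| = √(0² + 214.4²) = 214.4 Ω
I = V/|Z| = 1.41/214.4 = 6.575 mA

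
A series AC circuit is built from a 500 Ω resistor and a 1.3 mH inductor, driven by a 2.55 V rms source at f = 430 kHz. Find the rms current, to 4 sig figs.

718.8 μA

ω = 2πf = 2.702e+06 rad/s
X_L = ωL = 3512 Ω
Z = 500.0 + j3512 Ω
|Z| = √(500.0² + 3512²) = 3548 Ω
I = V/|Z| = 2.55/3548 = 718.8 μA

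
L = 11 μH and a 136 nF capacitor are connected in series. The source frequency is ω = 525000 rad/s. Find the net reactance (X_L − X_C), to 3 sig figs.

-8.23 Ω

X_L = ωL = 5.77 Ω
X_C = 1/(ωC) = 14.0 Ω
X = 5.77 − 14.0 = -8.23 Ω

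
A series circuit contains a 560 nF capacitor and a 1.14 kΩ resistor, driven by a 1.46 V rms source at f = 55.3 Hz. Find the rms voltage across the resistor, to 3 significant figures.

ω = 2πf = 347.5 rad/s
X_C = 1/(ωC) = 5140 Ω
Z = 1140 − j5140 Ω
|Z| = √(1140² + 5140²) = 5260 Ω
I = V/|Z| = 277 μA
V_R = I·|Z_R| = 0.000277 × 1140 = 0.316 V

0.316 V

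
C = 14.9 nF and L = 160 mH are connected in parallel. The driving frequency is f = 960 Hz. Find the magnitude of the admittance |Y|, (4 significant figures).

ω = 2πf = 6032 rad/s
X_L = ωL = 965.1 Ω
X_C = 1/(ωC) = 11130 Ω
Parallel: admittances add. Y = 1/(jωL) + jωC
Y = (0 − j0.0009463) S
|Y| = 0.0009463 S → |Z| = 1/|Y| = 1057 Ω, ∠Z = −∠Y = 90.00°

946.3 μS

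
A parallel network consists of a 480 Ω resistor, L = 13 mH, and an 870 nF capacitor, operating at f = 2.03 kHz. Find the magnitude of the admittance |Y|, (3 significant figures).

5.48 mS

ω = 2πf = 12750 rad/s
X_L = ωL = 166 Ω
X_C = 1/(ωC) = 90.1 Ω
Parallel: admittances add. Y = 1/R + 1/(jωL) + jωC
Y = (0.00208 + j0.00507) S
|Y| = 0.00548 S → |Z| = 1/|Y| = 183 Ω, ∠Z = −∠Y = -67.6°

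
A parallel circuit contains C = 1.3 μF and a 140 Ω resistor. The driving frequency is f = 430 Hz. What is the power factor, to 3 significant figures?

ω = 2πf = 2702 rad/s
X_C = 1/(ωC) = 285 Ω
Parallel: admittances add. Y = 1/R + jωC
Y = (0.00714 + j0.00351) S
|Y| = 0.00796 S → |Z| = 1/|Y| = 126 Ω, ∠Z = −∠Y = -26.2°
cos φ = cos(-26.2°) = 0.897

0.897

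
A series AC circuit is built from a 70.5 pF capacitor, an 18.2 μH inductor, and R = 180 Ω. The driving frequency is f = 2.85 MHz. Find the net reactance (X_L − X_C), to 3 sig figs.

-466 Ω

ω = 2πf = 1.791e+07 rad/s
X_L = ωL = 326 Ω
X_C = 1/(ωC) = 792 Ω
X = 326 − 792 = -466 Ω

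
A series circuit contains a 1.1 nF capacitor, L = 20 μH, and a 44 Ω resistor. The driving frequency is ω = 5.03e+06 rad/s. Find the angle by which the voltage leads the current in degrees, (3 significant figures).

-61.2°

X_L = ωL = 101 Ω
X_C = 1/(ωC) = 181 Ω
Net reactance X = X_L − X_C = -80.1 Ω
Z = 44.0 − j80.1 Ω
|Z| = √(44.0² + 80.1²) = 91.4 Ω
∠Z = arctan(-80.1/44.0) = -61.2°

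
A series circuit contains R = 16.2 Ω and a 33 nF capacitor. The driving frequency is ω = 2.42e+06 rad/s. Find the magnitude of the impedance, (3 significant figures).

X_C = 1/(ωC) = 12.5 Ω
Z = 16.2 − j12.5 Ω
|Z| = √(16.2² + 12.5²) = 20.5 Ω

20.5 Ω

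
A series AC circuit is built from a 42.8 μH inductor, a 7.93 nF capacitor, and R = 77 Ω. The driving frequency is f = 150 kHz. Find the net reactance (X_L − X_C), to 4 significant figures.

ω = 2πf = 942500 rad/s
X_L = ωL = 40.34 Ω
X_C = 1/(ωC) = 133.8 Ω
X = 40.34 − 133.8 = -93.46 Ω

-93.46 Ω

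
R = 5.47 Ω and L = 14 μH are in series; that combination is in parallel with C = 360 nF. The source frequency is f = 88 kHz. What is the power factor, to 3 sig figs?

ω = 2πf = 552900 rad/s
X_L = ωL = 7.74 Ω
X_C = 1/(ωC) = 5.02 Ω
Branch 1 (R+jX_L): Z₁ = 5.47 + j7.74 Ω, |Z₁| = 9.48 Ω
Branch 2 (−jX_C): Z₂ = −j5.02 Ω
Parallel: Z = Z₁Z₂/(Z₁+Z₂), |Z| = 7.80 Ω, ∠Z = -61.7°
cos φ = cos(-61.7°) = 0.475

0.475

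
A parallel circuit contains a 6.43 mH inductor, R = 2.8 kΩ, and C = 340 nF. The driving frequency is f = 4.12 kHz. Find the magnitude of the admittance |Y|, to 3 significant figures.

2.82 mS

ω = 2πf = 25890 rad/s
X_L = ωL = 166 Ω
X_C = 1/(ωC) = 114 Ω
Parallel: admittances add. Y = 1/R + 1/(jωL) + jωC
Y = (0.000357 + j0.00279) S
|Y| = 0.00282 S → |Z| = 1/|Y| = 355 Ω, ∠Z = −∠Y = -82.7°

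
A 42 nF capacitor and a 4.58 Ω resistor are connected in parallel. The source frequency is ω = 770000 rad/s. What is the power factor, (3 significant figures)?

X_C = 1/(ωC) = 30.9 Ω
Parallel: admittances add. Y = 1/R + jωC
Y = (0.218 + j0.0323) S
|Y| = 0.221 S → |Z| = 1/|Y| = 4.53 Ω, ∠Z = −∠Y = -8.43°
cos φ = cos(-8.43°) = 0.989

0.989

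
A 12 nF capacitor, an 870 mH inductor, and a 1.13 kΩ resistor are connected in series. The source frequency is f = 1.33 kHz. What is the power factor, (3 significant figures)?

0.386

ω = 2πf = 8357 rad/s
X_L = ωL = 7270 Ω
X_C = 1/(ωC) = 9970 Ω
Net reactance X = X_L − X_C = -2700 Ω
Z = 1130 − j2700 Ω
|Z| = √(1130² + 2700²) = 2930 Ω
∠Z = arctan(-2700/1130) = -67.3°
cos φ = cos(-67.3°) = 0.386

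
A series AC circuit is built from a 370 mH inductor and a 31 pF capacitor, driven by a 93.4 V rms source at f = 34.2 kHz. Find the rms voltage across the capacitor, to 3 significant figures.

ω = 2πf = 214900 rad/s
X_L = ωL = 79500 Ω
X_C = 1/(ωC) = 150000 Ω
Net reactance X = X_L − X_C = -70600 Ω
Z = − j70600 Ω
|Z| = √(0² + 70600²) = 70600 Ω
I = V/|Z| = 1.32 mA
V_C = I·|Z_C| = 0.00132 × 150000 = 199 V

199 V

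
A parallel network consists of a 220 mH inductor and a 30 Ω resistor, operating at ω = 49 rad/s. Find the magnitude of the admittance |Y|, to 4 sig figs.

X_L = ωL = 10.78 Ω
Parallel: admittances add. Y = 1/R + 1/(jωL)
Y = (0.03333 − j0.09276) S
|Y| = 0.09857 S → |Z| = 1/|Y| = 10.14 Ω, ∠Z = −∠Y = 70.23°

98.57 mS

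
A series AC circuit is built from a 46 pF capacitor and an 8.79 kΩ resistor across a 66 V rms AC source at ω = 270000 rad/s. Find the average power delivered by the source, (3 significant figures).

X_C = 1/(ωC) = 80500 Ω
Z = 8790 − j80500 Ω
|Z| = √(8790² + 80500²) = 81000 Ω
∠Z = arctan(-80500/8790) = -83.8°
I = V/|Z| = 815 μA
P = VI cos φ = 66 × 0.000815 × cos(-83.8°) = 5.84 mW

5.84 mW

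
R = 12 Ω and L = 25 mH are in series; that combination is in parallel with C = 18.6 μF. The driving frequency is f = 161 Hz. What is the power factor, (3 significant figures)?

0.751

ω = 2πf = 1012 rad/s
X_L = ωL = 25.3 Ω
X_C = 1/(ωC) = 53.1 Ω
Branch 1 (R+jX_L): Z₁ = 12.0 + j25.3 Ω, |Z₁| = 28.0 Ω
Branch 2 (−jX_C): Z₂ = −j53.1 Ω
Parallel: Z = Z₁Z₂/(Z₁+Z₂), |Z| = 49.0 Ω, ∠Z = 41.3°
cos φ = cos(41.3°) = 0.751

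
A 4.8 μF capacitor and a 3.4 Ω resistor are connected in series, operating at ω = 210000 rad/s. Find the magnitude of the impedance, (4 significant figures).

X_C = 1/(ωC) = 0.9921 Ω
Z = 3.400 − j0.9921 Ω
|Z| = √(3.400² + 0.9921²) = 3.542 Ω

3.542 Ω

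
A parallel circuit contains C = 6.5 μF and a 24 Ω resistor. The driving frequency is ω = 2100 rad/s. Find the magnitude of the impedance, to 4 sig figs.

X_C = 1/(ωC) = 73.26 Ω
Parallel: admittances add. Y = 1/R + jωC
Y = (0.04167 + j0.01365) S
|Y| = 0.04385 S → |Z| = 1/|Y| = 22.81 Ω, ∠Z = −∠Y = -18.14°

22.81 Ω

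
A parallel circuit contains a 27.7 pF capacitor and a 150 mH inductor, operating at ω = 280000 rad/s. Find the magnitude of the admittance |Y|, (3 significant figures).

X_L = ωL = 42000 Ω
X_C = 1/(ωC) = 129000 Ω
Parallel: admittances add. Y = 1/(jωL) + jωC
Y = (0 − j1.61e-05) S
|Y| = 1.61e-05 S → |Z| = 1/|Y| = 62300 Ω, ∠Z = −∠Y = 90.0°

16.1 μS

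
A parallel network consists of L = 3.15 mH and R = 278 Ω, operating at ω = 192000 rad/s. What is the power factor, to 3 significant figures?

0.909

X_L = ωL = 605 Ω
Parallel: admittances add. Y = 1/R + 1/(jωL)
Y = (0.00360 − j0.00165) S
|Y| = 0.00396 S → |Z| = 1/|Y| = 253 Ω, ∠Z = −∠Y = 24.7°
cos φ = cos(24.7°) = 0.909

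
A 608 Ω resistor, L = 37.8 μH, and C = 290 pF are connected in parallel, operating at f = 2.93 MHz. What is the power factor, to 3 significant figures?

ω = 2πf = 1.841e+07 rad/s
X_L = ωL = 696 Ω
X_C = 1/(ωC) = 187 Ω
Parallel: admittances add. Y = 1/R + 1/(jωL) + jωC
Y = (0.00164 + j0.00390) S
|Y| = 0.00423 S → |Z| = 1/|Y| = 236 Ω, ∠Z = −∠Y = -67.1°
cos φ = cos(-67.1°) = 0.388

0.388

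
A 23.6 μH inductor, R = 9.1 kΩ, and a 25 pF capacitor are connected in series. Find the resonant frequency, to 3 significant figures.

6.55 MHz

ω₀ = 1/√(LC) = 1/√(2.36e-05 × 2.5e-11) = 4.117e+07 rad/s
f₀ = ω₀/(2π) = 6.55 MHz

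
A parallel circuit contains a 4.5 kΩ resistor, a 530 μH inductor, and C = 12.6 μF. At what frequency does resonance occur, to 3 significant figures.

ω₀ = 1/√(LC) = 1/√(0.00053 × 1.26e-05) = 12240 rad/s
f₀ = ω₀/(2π) = 1.95 kHz

1.95 kHz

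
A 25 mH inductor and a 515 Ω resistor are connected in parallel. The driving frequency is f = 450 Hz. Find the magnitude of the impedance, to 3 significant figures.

ω = 2πf = 2827 rad/s
X_L = ωL = 70.7 Ω
Parallel: admittances add. Y = 1/R + 1/(jωL)
Y = (0.00194 − j0.0141) S
|Y| = 0.0143 S → |Z| = 1/|Y| = 70.0 Ω, ∠Z = −∠Y = 82.2°

70.0 Ω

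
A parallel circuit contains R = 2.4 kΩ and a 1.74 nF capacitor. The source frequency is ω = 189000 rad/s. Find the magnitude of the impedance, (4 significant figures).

X_C = 1/(ωC) = 3041 Ω
Parallel: admittances add. Y = 1/R + jωC
Y = (0.0004167 + j0.0003289) S
|Y| = 0.0005308 S → |Z| = 1/|Y| = 1884 Ω, ∠Z = −∠Y = -38.28°

1884 Ω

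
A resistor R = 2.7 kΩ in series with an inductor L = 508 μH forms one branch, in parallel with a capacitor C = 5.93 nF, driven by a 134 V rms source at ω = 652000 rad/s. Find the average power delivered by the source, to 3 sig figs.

6.55 W

X_L = ωL = 331 Ω
X_C = 1/(ωC) = 259 Ω
Branch 1 (R+jX_L): Z₁ = 2700 + j331 Ω, |Z₁| = 2720 Ω
Branch 2 (−jX_C): Z₂ = −j259 Ω
Parallel: Z = Z₁Z₂/(Z₁+Z₂), |Z| = 260 Ω, ∠Z = -84.5°
I = V/|Z| = 514 mA
P = VI cos φ = 134 × 0.514 × cos(-84.5°) = 6.55 W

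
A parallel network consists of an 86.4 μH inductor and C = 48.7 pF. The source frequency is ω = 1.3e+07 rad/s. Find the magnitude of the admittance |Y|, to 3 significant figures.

257 μS

X_L = ωL = 1120 Ω
X_C = 1/(ωC) = 1580 Ω
Parallel: admittances add. Y = 1/(jωL) + jωC
Y = (0 − j0.000257) S
|Y| = 0.000257 S → |Z| = 1/|Y| = 3890 Ω, ∠Z = −∠Y = 90.0°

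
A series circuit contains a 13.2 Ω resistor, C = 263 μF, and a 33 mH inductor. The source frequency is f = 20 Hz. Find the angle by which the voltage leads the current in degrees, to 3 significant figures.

ω = 2πf = 125.7 rad/s
X_L = ωL = 4.15 Ω
X_C = 1/(ωC) = 30.3 Ω
Net reactance X = X_L − X_C = -26.1 Ω
Z = 13.2 − j26.1 Ω
|Z| = √(13.2² + 26.1²) = 29.3 Ω
∠Z = arctan(-26.1/13.2) = -63.2°

-63.2°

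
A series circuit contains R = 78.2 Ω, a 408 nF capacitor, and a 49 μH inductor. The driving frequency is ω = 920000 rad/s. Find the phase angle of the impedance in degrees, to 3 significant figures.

X_L = ωL = 45.1 Ω
X_C = 1/(ωC) = 2.66 Ω
Net reactance X = X_L − X_C = 42.4 Ω
Z = 78.2 + j42.4 Ω
|Z| = √(78.2² + 42.4²) = 89.0 Ω
∠Z = arctan(42.4/78.2) = 28.5°

28.5°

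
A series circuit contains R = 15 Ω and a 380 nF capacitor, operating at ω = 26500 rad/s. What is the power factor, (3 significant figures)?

X_C = 1/(ωC) = 99.3 Ω
Z = 15.0 − j99.3 Ω
|Z| = √(15.0² + 99.3²) = 100 Ω
∠Z = arctan(-99.3/15.0) = -81.4°
cos φ = cos(-81.4°) = 0.149

0.149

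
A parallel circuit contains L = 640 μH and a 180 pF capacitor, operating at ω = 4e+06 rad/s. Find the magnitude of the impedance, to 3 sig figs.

X_L = ωL = 2560 Ω
X_C = 1/(ωC) = 1390 Ω
Parallel: admittances add. Y = 1/(jωL) + jωC
Y = (0 + j0.000329) S
|Y| = 0.000329 S → |Z| = 1/|Y| = 3040 Ω, ∠Z = −∠Y = -90.0°

3040 Ω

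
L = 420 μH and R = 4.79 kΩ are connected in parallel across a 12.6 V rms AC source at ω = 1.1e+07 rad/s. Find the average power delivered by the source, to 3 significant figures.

X_L = ωL = 4620 Ω
Parallel: admittances add. Y = 1/R + 1/(jωL)
Y = (0.000209 − j0.000216) S
|Y| = 0.000301 S → |Z| = 1/|Y| = 3330 Ω, ∠Z = −∠Y = 46.0°
I = V/|Z| = 3.79 mA
P = VI cos φ = 12.6 × 0.00379 × cos(46.0°) = 33.1 mW

33.1 mW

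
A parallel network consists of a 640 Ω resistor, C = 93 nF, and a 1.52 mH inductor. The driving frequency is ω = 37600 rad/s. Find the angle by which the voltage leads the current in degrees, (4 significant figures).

X_L = ωL = 57.15 Ω
X_C = 1/(ωC) = 286.0 Ω
Parallel: admittances add. Y = 1/R + 1/(jωL) + jωC
Y = (0.001563 − j0.01400) S
|Y| = 0.01409 S → |Z| = 1/|Y| = 70.99 Ω, ∠Z = −∠Y = 83.63°

83.63°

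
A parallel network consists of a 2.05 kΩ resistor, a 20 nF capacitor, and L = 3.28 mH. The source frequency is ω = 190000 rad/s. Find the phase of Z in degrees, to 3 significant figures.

X_L = ωL = 623 Ω
X_C = 1/(ωC) = 263 Ω
Parallel: admittances add. Y = 1/R + 1/(jωL) + jωC
Y = (0.000488 + j0.00220) S
|Y| = 0.00225 S → |Z| = 1/|Y| = 445 Ω, ∠Z = −∠Y = -77.5°

-77.5°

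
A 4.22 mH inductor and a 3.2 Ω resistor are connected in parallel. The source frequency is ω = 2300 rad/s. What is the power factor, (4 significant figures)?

0.9497

X_L = ωL = 9.706 Ω
Parallel: admittances add. Y = 1/R + 1/(jωL)
Y = (0.3125 − j0.1030) S
|Y| = 0.3290 S → |Z| = 1/|Y| = 3.039 Ω, ∠Z = −∠Y = 18.25°
cos φ = cos(18.25°) = 0.9497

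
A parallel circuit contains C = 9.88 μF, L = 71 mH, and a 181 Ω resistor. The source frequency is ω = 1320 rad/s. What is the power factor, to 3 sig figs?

0.919

X_L = ωL = 93.7 Ω
X_C = 1/(ωC) = 76.7 Ω
Parallel: admittances add. Y = 1/R + 1/(jωL) + jωC
Y = (0.00552 + j0.00237) S
|Y| = 0.00601 S → |Z| = 1/|Y| = 166 Ω, ∠Z = −∠Y = -23.2°
cos φ = cos(-23.2°) = 0.919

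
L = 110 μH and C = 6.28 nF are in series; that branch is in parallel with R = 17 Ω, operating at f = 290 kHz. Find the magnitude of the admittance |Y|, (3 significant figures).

59.5 mS

ω = 2πf = 1.822e+06 rad/s
X_L = ωL = 200 Ω
X_C = 1/(ωC) = 87.4 Ω
Branch 1: Z₁ = R = 17.0 Ω
Branch 2 (series LC): Z₂ = j(X_L − X_C) = j113 Ω
Parallel: Z = Z₁Z₂/(Z₁+Z₂), |Z| = 16.8 Ω, ∠Z = 8.55°
|Y| = 1/|Z| = 59.5 mS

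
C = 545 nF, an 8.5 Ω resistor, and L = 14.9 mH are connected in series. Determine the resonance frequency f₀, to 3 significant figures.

1.77 kHz

ω₀ = 1/√(LC) = 1/√(0.0149 × 5.45e-07) = 11100 rad/s
f₀ = ω₀/(2π) = 1.77 kHz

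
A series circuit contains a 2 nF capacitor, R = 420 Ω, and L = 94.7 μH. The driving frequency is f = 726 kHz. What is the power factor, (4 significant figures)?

0.7933

ω = 2πf = 4.562e+06 rad/s
X_L = ωL = 432.0 Ω
X_C = 1/(ωC) = 109.6 Ω
Net reactance X = X_L − X_C = 322.4 Ω
Z = 420.0 + j322.4 Ω
|Z| = √(420.0² + 322.4²) = 529.5 Ω
∠Z = arctan(322.4/420.0) = 37.51°
cos φ = cos(37.51°) = 0.7933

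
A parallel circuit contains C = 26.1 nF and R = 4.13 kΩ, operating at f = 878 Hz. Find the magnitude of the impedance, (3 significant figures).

3550 Ω

ω = 2πf = 5517 rad/s
X_C = 1/(ωC) = 6950 Ω
Parallel: admittances add. Y = 1/R + jωC
Y = (0.000242 + j0.000144) S
|Y| = 0.000282 S → |Z| = 1/|Y| = 3550 Ω, ∠Z = −∠Y = -30.7°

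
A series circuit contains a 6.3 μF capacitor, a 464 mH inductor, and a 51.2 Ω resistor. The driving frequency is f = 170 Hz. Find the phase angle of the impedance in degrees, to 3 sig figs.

81.6°

ω = 2πf = 1068 rad/s
X_L = ωL = 496 Ω
X_C = 1/(ωC) = 149 Ω
Net reactance X = X_L − X_C = 347 Ω
Z = 51.2 + j347 Ω
|Z| = √(51.2² + 347²) = 351 Ω
∠Z = arctan(347/51.2) = 81.6°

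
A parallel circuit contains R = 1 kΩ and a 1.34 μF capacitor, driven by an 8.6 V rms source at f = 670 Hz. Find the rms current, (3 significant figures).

49.3 mA

ω = 2πf = 4210 rad/s
X_C = 1/(ωC) = 177 Ω
Parallel: admittances add. Y = 1/R + jωC
Y = (0.00100 + j0.00564) S
|Y| = 0.00573 S → |Z| = 1/|Y| = 175 Ω, ∠Z = −∠Y = -79.9°
I = V/|Z| = 8.6/175 = 49.3 mA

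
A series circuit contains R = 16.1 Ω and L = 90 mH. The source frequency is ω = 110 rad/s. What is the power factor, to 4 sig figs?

0.8518

X_L = ωL = 9.900 Ω
Z = 16.10 + j9.900 Ω
|Z| = √(16.10² + 9.900²) = 18.90 Ω
∠Z = arctan(9.900/16.10) = 31.59°
cos φ = cos(31.59°) = 0.8518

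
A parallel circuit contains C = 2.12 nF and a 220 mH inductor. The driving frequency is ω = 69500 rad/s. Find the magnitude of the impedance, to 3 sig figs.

X_L = ωL = 15300 Ω
X_C = 1/(ωC) = 6790 Ω
Parallel: admittances add. Y = 1/(jωL) + jωC
Y = (0 + j8.19e-05) S
|Y| = 8.19e-05 S → |Z| = 1/|Y| = 12200 Ω, ∠Z = −∠Y = -90.0°

12200 Ω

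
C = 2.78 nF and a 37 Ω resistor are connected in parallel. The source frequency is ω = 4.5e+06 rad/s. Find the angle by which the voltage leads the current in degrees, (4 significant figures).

X_C = 1/(ωC) = 79.94 Ω
Parallel: admittances add. Y = 1/R + jωC
Y = (0.02703 + j0.01251) S
|Y| = 0.02978 S → |Z| = 1/|Y| = 33.58 Ω, ∠Z = −∠Y = -24.84°

-24.84°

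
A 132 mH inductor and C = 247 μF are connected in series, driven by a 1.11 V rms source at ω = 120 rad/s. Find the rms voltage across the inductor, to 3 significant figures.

0.982 V

X_L = ωL = 15.8 Ω
X_C = 1/(ωC) = 33.7 Ω
Net reactance X = X_L − X_C = -17.9 Ω
Z = − j17.9 Ω
|Z| = √(0² + 17.9²) = 17.9 Ω
I = V/|Z| = 62.0 mA
V_L = I·|Z_L| = 0.0620 × 15.8 = 0.982 V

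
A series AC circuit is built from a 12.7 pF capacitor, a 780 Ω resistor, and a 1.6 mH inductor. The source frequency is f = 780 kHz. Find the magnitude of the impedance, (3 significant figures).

8260 Ω

ω = 2πf = 4.901e+06 rad/s
X_L = ωL = 7840 Ω
X_C = 1/(ωC) = 16100 Ω
Net reactance X = X_L − X_C = -8230 Ω
Z = 780 − j8230 Ω
|Z| = √(780² + 8230²) = 8260 Ω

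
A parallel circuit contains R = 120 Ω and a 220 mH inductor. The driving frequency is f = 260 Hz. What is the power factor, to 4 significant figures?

0.9485

ω = 2πf = 1634 rad/s
X_L = ωL = 359.4 Ω
Parallel: admittances add. Y = 1/R + 1/(jωL)
Y = (0.008333 − j0.002782) S
|Y| = 0.008786 S → |Z| = 1/|Y| = 113.8 Ω, ∠Z = −∠Y = 18.46°
cos φ = cos(18.46°) = 0.9485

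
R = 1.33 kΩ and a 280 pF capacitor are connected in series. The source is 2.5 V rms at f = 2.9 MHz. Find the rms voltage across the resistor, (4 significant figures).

ω = 2πf = 1.822e+07 rad/s
X_C = 1/(ωC) = 196.0 Ω
Z = 1330 − j196.0 Ω
|Z| = √(1330² + 196.0²) = 1344 Ω
I = V/|Z| = 1.860 mA
V_R = I·|Z_R| = 0.001860 × 1330 = 2.473 V

2.473 V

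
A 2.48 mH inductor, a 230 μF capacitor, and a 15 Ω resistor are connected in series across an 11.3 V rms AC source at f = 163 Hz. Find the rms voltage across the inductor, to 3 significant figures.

1.90 V

ω = 2πf = 1024 rad/s
X_L = ωL = 2.54 Ω
X_C = 1/(ωC) = 4.25 Ω
Net reactance X = X_L − X_C = -1.71 Ω
Z = 15.0 − j1.71 Ω
|Z| = √(15.0² + 1.71²) = 15.1 Ω
I = V/|Z| = 749 mA
V_L = I·|Z_L| = 0.749 × 2.54 = 1.90 V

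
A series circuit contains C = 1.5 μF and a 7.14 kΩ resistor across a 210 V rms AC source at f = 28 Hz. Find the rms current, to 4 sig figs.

ω = 2πf = 175.9 rad/s
X_C = 1/(ωC) = 3789 Ω
Z = 7140 − j3789 Ω
|Z| = √(7140² + 3789²) = 8083 Ω
I = V/|Z| = 210/8083 = 25.98 mA

25.98 mA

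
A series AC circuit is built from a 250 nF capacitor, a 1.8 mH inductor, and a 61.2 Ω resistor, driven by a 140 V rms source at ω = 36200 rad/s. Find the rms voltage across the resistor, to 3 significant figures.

X_L = ωL = 65.2 Ω
X_C = 1/(ωC) = 110 Ω
Net reactance X = X_L − X_C = -45.3 Ω
Z = 61.2 − j45.3 Ω
|Z| = √(61.2² + 45.3²) = 76.2 Ω
I = V/|Z| = 1.84 A
V_R = I·|Z_R| = 1.84 × 61.2 = 112 V

112 V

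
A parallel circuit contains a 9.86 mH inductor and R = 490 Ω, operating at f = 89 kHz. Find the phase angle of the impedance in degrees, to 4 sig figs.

5.078°

ω = 2πf = 559200 rad/s
X_L = ωL = 5514 Ω
Parallel: admittances add. Y = 1/R + 1/(jωL)
Y = (0.002041 − j0.0001814) S
|Y| = 0.002049 S → |Z| = 1/|Y| = 488.1 Ω, ∠Z = −∠Y = 5.078°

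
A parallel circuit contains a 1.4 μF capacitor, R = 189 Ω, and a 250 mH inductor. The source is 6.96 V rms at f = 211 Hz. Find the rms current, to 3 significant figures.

37.7 mA

ω = 2πf = 1326 rad/s
X_L = ωL = 331 Ω
X_C = 1/(ωC) = 539 Ω
Parallel: admittances add. Y = 1/R + 1/(jωL) + jωC
Y = (0.00529 − j0.00116) S
|Y| = 0.00542 S → |Z| = 1/|Y| = 185 Ω, ∠Z = −∠Y = 12.4°
I = V/|Z| = 6.96/185 = 37.7 mA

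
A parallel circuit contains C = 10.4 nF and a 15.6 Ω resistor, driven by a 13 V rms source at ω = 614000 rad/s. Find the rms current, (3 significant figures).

X_C = 1/(ωC) = 157 Ω
Parallel: admittances add. Y = 1/R + jωC
Y = (0.0641 + j0.00639) S
|Y| = 0.0644 S → |Z| = 1/|Y| = 15.5 Ω, ∠Z = −∠Y = -5.69°
I = V/|Z| = 13/15.5 = 837 mA

837 mA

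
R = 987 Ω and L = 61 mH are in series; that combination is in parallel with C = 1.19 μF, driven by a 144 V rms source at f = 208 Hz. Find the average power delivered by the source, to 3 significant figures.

ω = 2πf = 1307 rad/s
X_L = ωL = 79.7 Ω
X_C = 1/(ωC) = 643 Ω
Branch 1 (R+jX_L): Z₁ = 987 + j79.7 Ω, |Z₁| = 990 Ω
Branch 2 (−jX_C): Z₂ = −j643 Ω
Parallel: Z = Z₁Z₂/(Z₁+Z₂), |Z| = 560 Ω, ∠Z = -55.7°
I = V/|Z| = 257 mA
P = VI cos φ = 144 × 0.257 × cos(-55.7°) = 20.9 W

20.9 W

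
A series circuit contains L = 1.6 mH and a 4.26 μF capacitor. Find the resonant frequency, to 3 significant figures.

1.93 kHz

ω₀ = 1/√(LC) = 1/√(0.0016 × 4.26e-06) = 12110 rad/s
f₀ = ω₀/(2π) = 1.93 kHz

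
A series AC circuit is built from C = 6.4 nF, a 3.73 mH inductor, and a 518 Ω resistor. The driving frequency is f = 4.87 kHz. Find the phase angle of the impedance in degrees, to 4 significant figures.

ω = 2πf = 30600 rad/s
X_L = ωL = 114.1 Ω
X_C = 1/(ωC) = 5106 Ω
Net reactance X = X_L − X_C = -4992 Ω
Z = 518.0 − j4992 Ω
|Z| = √(518.0² + 4992²) = 5019 Ω
∠Z = arctan(-4992/518.0) = -84.08°

-84.08°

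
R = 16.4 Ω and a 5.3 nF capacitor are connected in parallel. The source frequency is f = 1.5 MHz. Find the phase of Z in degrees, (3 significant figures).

ω = 2πf = 9.425e+06 rad/s
X_C = 1/(ωC) = 20.0 Ω
Parallel: admittances add. Y = 1/R + jωC
Y = (0.0610 + j0.0500) S
|Y| = 0.0788 S → |Z| = 1/|Y| = 12.7 Ω, ∠Z = −∠Y = -39.3°

-39.3°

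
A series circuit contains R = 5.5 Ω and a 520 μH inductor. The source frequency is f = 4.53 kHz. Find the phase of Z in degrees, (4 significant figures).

ω = 2πf = 28460 rad/s
X_L = ωL = 14.80 Ω
Z = 5.500 + j14.80 Ω
|Z| = √(5.500² + 14.80²) = 15.79 Ω
∠Z = arctan(14.80/5.500) = 69.61°

69.61°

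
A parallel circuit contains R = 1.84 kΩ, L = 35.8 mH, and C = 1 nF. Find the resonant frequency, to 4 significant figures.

26.60 kHz

ω₀ = 1/√(LC) = 1/√(0.0358 × 1e-09) = 167100 rad/s
f₀ = ω₀/(2π) = 26.60 kHz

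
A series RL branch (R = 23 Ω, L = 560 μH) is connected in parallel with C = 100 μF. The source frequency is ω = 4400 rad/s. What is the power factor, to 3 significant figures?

X_L = ωL = 2.46 Ω
X_C = 1/(ωC) = 2.27 Ω
Branch 1 (R+jX_L): Z₁ = 23.0 + j2.46 Ω, |Z₁| = 23.1 Ω
Branch 2 (−jX_C): Z₂ = −j2.27 Ω
Parallel: Z = Z₁Z₂/(Z₁+Z₂), |Z| = 2.29 Ω, ∠Z = -84.4°
cos φ = cos(-84.4°) = 0.0982

0.0982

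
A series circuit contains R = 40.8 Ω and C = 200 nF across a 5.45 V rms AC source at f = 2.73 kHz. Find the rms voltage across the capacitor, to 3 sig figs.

ω = 2πf = 17150 rad/s
X_C = 1/(ωC) = 291 Ω
Z = 40.8 − j291 Ω
|Z| = √(40.8² + 291²) = 294 Ω
I = V/|Z| = 18.5 mA
V_C = I·|Z_C| = 0.0185 × 291 = 5.40 V

5.40 V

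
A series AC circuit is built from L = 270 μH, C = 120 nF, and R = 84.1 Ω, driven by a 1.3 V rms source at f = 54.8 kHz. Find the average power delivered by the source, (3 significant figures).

12.0 mW

ω = 2πf = 344300 rad/s
X_L = ωL = 93.0 Ω
X_C = 1/(ωC) = 24.2 Ω
Net reactance X = X_L − X_C = 68.8 Ω
Z = 84.1 + j68.8 Ω
|Z| = √(84.1² + 68.8²) = 109 Ω
∠Z = arctan(68.8/84.1) = 39.3°
I = V/|Z| = 12.0 mA
P = VI cos φ = 1.3 × 0.0120 × cos(39.3°) = 12.0 mW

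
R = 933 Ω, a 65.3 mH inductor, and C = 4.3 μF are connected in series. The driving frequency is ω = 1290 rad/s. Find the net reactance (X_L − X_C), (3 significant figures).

-96.0 Ω

X_L = ωL = 84.2 Ω
X_C = 1/(ωC) = 180 Ω
X = 84.2 − 180 = -96.0 Ω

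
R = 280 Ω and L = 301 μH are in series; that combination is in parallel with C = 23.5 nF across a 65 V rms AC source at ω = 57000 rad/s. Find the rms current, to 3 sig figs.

242 mA

X_L = ωL = 17.2 Ω
X_C = 1/(ωC) = 747 Ω
Branch 1 (R+jX_L): Z₁ = 280 + j17.2 Ω, |Z₁| = 281 Ω
Branch 2 (−jX_C): Z₂ = −j747 Ω
Parallel: Z = Z₁Z₂/(Z₁+Z₂), |Z| = 268 Ω, ∠Z = -17.5°
I = V/|Z| = 65/268 = 242 mA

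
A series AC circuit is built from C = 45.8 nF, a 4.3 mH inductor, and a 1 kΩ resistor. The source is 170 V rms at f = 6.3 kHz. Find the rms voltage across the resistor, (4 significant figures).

158.8 V

ω = 2πf = 39580 rad/s
X_L = ωL = 170.2 Ω
X_C = 1/(ωC) = 551.6 Ω
Net reactance X = X_L − X_C = -381.4 Ω
Z = 1000 − j381.4 Ω
|Z| = √(1000² + 381.4²) = 1070 Ω
I = V/|Z| = 158.8 mA
V_R = I·|Z_R| = 0.1588 × 1000 = 158.8 V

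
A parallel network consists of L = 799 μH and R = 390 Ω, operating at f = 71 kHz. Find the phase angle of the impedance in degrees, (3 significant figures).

ω = 2πf = 446100 rad/s
X_L = ωL = 356 Ω
Parallel: admittances add. Y = 1/R + 1/(jωL)
Y = (0.00256 − j0.00281) S
|Y| = 0.00380 S → |Z| = 1/|Y| = 263 Ω, ∠Z = −∠Y = 47.6°

47.6°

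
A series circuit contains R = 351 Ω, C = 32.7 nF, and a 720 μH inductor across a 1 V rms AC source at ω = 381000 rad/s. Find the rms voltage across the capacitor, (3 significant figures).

0.200 V

X_L = ωL = 274 Ω
X_C = 1/(ωC) = 80.3 Ω
Net reactance X = X_L − X_C = 194 Ω
Z = 351 + j194 Ω
|Z| = √(351² + 194²) = 401 Ω
I = V/|Z| = 2.49 mA
V_C = I·|Z_C| = 0.00249 × 80.3 = 0.200 V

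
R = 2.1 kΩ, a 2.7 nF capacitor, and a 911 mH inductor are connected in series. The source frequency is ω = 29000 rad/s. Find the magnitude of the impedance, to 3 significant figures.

13800 Ω

X_L = ωL = 26400 Ω
X_C = 1/(ωC) = 12800 Ω
Net reactance X = X_L − X_C = 13600 Ω
Z = 2100 + j13600 Ω
|Z| = √(2100² + 13600²) = 13800 Ω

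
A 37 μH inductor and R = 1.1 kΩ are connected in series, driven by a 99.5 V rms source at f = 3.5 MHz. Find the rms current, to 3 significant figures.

ω = 2πf = 2.199e+07 rad/s
X_L = ωL = 814 Ω
Z = 1100 + j814 Ω
|Z| = √(1100² + 814²) = 1370 Ω
I = V/|Z| = 99.5/1370 = 72.7 mA

72.7 mA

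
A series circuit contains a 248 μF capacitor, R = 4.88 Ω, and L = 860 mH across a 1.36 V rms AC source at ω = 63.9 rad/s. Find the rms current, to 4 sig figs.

143.2 mA

X_L = ωL = 54.95 Ω
X_C = 1/(ωC) = 63.10 Ω
Net reactance X = X_L − X_C = -8.149 Ω
Z = 4.880 − j8.149 Ω
|Z| = √(4.880² + 8.149²) = 9.498 Ω
I = V/|Z| = 1.36/9.498 = 143.2 mA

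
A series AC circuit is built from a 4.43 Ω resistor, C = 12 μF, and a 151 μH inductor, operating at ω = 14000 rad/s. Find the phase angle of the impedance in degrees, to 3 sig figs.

-40.9°

X_L = ωL = 2.11 Ω
X_C = 1/(ωC) = 5.95 Ω
Net reactance X = X_L − X_C = -3.84 Ω
Z = 4.43 − j3.84 Ω
|Z| = √(4.43² + 3.84²) = 5.86 Ω
∠Z = arctan(-3.84/4.43) = -40.9°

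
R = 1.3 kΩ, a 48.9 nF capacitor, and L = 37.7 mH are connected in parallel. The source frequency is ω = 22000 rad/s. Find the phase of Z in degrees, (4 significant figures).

X_L = ωL = 829.4 Ω
X_C = 1/(ωC) = 929.5 Ω
Parallel: admittances add. Y = 1/R + 1/(jωL) + jωC
Y = (0.0007692 − j0.0001299) S
|Y| = 0.0007801 S → |Z| = 1/|Y| = 1282 Ω, ∠Z = −∠Y = 9.584°

9.584°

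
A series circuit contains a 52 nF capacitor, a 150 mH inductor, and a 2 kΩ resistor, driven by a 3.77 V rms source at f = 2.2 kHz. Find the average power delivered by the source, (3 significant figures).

6.37 mW

ω = 2πf = 13820 rad/s
X_L = ωL = 2070 Ω
X_C = 1/(ωC) = 1390 Ω
Net reactance X = X_L − X_C = 682 Ω
Z = 2000 + j682 Ω
|Z| = √(2000² + 682²) = 2110 Ω
∠Z = arctan(682/2000) = 18.8°
I = V/|Z| = 1.78 mA
P = VI cos φ = 3.77 × 0.00178 × cos(18.8°) = 6.37 mW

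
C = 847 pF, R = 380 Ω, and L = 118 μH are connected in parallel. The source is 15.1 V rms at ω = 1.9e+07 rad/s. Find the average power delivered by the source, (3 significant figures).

X_L = ωL = 2240 Ω
X_C = 1/(ωC) = 62.1 Ω
Parallel: admittances add. Y = 1/R + 1/(jωL) + jωC
Y = (0.00263 + j0.0156) S
|Y| = 0.0159 S → |Z| = 1/|Y| = 63.0 Ω, ∠Z = −∠Y = -80.5°
I = V/|Z| = 240 mA
P = VI cos φ = 15.1 × 0.240 × cos(-80.5°) = 600 mW

600 mW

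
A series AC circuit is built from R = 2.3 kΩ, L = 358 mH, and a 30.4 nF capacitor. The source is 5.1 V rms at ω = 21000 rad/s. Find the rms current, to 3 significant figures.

X_L = ωL = 7520 Ω
X_C = 1/(ωC) = 1570 Ω
Net reactance X = X_L − X_C = 5950 Ω
Z = 2300 + j5950 Ω
|Z| = √(2300² + 5950²) = 6380 Ω
I = V/|Z| = 5.1/6380 = 799 μA

799 μA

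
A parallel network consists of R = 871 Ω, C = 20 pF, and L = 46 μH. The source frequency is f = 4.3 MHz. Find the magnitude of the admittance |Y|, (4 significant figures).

1.178 mS

ω = 2πf = 2.702e+07 rad/s
X_L = ωL = 1243 Ω
X_C = 1/(ωC) = 1851 Ω
Parallel: admittances add. Y = 1/R + 1/(jωL) + jωC
Y = (0.001148 − j0.0002643) S
|Y| = 0.001178 S → |Z| = 1/|Y| = 848.8 Ω, ∠Z = −∠Y = 12.96°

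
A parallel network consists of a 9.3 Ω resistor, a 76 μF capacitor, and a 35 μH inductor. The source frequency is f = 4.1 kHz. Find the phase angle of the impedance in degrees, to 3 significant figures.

-82.8°

ω = 2πf = 25760 rad/s
X_L = ωL = 0.902 Ω
X_C = 1/(ωC) = 0.511 Ω
Parallel: admittances add. Y = 1/R + 1/(jωL) + jωC
Y = (0.108 + j0.849) S
|Y| = 0.856 S → |Z| = 1/|Y| = 1.17 Ω, ∠Z = −∠Y = -82.8°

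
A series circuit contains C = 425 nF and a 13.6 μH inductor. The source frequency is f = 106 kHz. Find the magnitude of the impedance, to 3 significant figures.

5.52 Ω

ω = 2πf = 666000 rad/s
X_L = ωL = 9.06 Ω
X_C = 1/(ωC) = 3.53 Ω
Net reactance X = X_L − X_C = 5.52 Ω
Z = j5.52 Ω
|Z| = √(0² + 5.52²) = 5.52 Ω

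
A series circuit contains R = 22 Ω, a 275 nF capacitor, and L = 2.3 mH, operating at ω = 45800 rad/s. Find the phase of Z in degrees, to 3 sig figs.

X_L = ωL = 105 Ω
X_C = 1/(ωC) = 79.4 Ω
Net reactance X = X_L − X_C = 25.9 Ω
Z = 22.0 + j25.9 Ω
|Z| = √(22.0² + 25.9²) = 34.0 Ω
∠Z = arctan(25.9/22.0) = 49.7°

49.7°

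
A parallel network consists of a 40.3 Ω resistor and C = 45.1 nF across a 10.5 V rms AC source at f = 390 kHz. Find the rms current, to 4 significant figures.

ω = 2πf = 2.45e+06 rad/s
X_C = 1/(ωC) = 9.049 Ω
Parallel: admittances add. Y = 1/R + jωC
Y = (0.02481 + j0.1105) S
|Y| = 0.1133 S → |Z| = 1/|Y| = 8.829 Ω, ∠Z = −∠Y = -77.35°
I = V/|Z| = 10.5/8.829 = 1.189 A

1.189 A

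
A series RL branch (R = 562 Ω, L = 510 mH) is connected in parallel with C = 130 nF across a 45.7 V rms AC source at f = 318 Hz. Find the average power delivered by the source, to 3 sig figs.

867 mW

ω = 2πf = 1998 rad/s
X_L = ωL = 1020 Ω
X_C = 1/(ωC) = 3850 Ω
Branch 1 (R+jX_L): Z₁ = 562 + j1020 Ω, |Z₁| = 1160 Ω
Branch 2 (−jX_C): Z₂ = −j3850 Ω
Parallel: Z = Z₁Z₂/(Z₁+Z₂), |Z| = 1550 Ω, ∠Z = 49.9°
I = V/|Z| = 29.4 mA
P = VI cos φ = 45.7 × 0.0294 × cos(49.9°) = 867 mW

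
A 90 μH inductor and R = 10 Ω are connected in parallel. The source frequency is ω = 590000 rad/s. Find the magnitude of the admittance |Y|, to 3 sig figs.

102 mS

X_L = ωL = 53.1 Ω
Parallel: admittances add. Y = 1/R + 1/(jωL)
Y = (0.100 − j0.0188) S
|Y| = 0.102 S → |Z| = 1/|Y| = 9.83 Ω, ∠Z = −∠Y = 10.7°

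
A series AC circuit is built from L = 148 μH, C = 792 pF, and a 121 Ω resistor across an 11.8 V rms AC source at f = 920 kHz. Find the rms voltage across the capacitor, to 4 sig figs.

ω = 2πf = 5.781e+06 rad/s
X_L = ωL = 855.5 Ω
X_C = 1/(ωC) = 218.4 Ω
Net reactance X = X_L − X_C = 637.1 Ω
Z = 121.0 + j637.1 Ω
|Z| = √(121.0² + 637.1²) = 648.5 Ω
I = V/|Z| = 18.20 mA
V_C = I·|Z_C| = 0.01820 × 218.4 = 3.975 V

3.975 V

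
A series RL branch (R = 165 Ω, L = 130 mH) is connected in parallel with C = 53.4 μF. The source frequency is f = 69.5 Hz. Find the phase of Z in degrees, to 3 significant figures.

-75.8°

ω = 2πf = 436.7 rad/s
X_L = ωL = 56.8 Ω
X_C = 1/(ωC) = 42.9 Ω
Branch 1 (R+jX_L): Z₁ = 165 + j56.8 Ω, |Z₁| = 174 Ω
Branch 2 (−jX_C): Z₂ = −j42.9 Ω
Parallel: Z = Z₁Z₂/(Z₁+Z₂), |Z| = 45.2 Ω, ∠Z = -75.8°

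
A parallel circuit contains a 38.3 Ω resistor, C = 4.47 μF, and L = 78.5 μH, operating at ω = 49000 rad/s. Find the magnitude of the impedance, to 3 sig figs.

X_L = ωL = 3.85 Ω
X_C = 1/(ωC) = 4.57 Ω
Parallel: admittances add. Y = 1/R + 1/(jωL) + jωC
Y = (0.0261 − j0.0409) S
|Y| = 0.0486 S → |Z| = 1/|Y| = 20.6 Ω, ∠Z = −∠Y = 57.5°

20.6 Ω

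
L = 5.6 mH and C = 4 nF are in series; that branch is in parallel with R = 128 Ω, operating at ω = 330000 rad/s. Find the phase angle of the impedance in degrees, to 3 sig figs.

X_L = ωL = 1850 Ω
X_C = 1/(ωC) = 758 Ω
Branch 1: Z₁ = R = 128 Ω
Branch 2 (series LC): Z₂ = j(X_L − X_C) = j1090 Ω
Parallel: Z = Z₁Z₂/(Z₁+Z₂), |Z| = 127 Ω, ∠Z = 6.70°

6.70°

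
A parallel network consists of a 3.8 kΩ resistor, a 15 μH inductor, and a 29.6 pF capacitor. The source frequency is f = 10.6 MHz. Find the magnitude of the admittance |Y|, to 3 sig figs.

ω = 2πf = 6.66e+07 rad/s
X_L = ωL = 999 Ω
X_C = 1/(ωC) = 507 Ω
Parallel: admittances add. Y = 1/R + 1/(jωL) + jωC
Y = (0.000263 + j0.000970) S
|Y| = 0.00101 S → |Z| = 1/|Y| = 995 Ω, ∠Z = −∠Y = -74.8°

1.01 mS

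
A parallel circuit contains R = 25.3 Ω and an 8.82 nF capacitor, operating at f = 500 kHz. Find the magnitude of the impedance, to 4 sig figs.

20.72 Ω

ω = 2πf = 3.142e+06 rad/s
X_C = 1/(ωC) = 36.09 Ω
Parallel: admittances add. Y = 1/R + jωC
Y = (0.03953 + j0.02771) S
|Y| = 0.04827 S → |Z| = 1/|Y| = 20.72 Ω, ∠Z = −∠Y = -35.03°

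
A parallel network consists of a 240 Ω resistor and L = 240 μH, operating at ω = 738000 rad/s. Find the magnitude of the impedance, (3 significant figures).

X_L = ωL = 177 Ω
Parallel: admittances add. Y = 1/R + 1/(jωL)
Y = (0.00417 − j0.00565) S
|Y| = 0.00702 S → |Z| = 1/|Y| = 143 Ω, ∠Z = −∠Y = 53.6°

143 Ω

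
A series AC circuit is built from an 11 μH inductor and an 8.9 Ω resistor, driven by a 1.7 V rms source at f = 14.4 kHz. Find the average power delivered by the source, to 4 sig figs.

ω = 2πf = 90480 rad/s
X_L = ωL = 0.9953 Ω
Z = 8.900 + j0.9953 Ω
|Z| = √(8.900² + 0.9953²) = 8.955 Ω
∠Z = arctan(0.9953/8.900) = 6.381°
I = V/|Z| = 189.8 mA
P = VI cos φ = 1.7 × 0.1898 × cos(6.381°) = 320.7 mW

320.7 mW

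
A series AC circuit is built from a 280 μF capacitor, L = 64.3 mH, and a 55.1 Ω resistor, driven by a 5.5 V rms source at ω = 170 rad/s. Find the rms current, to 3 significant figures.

X_L = ωL = 10.9 Ω
X_C = 1/(ωC) = 21.0 Ω
Net reactance X = X_L − X_C = -10.1 Ω
Z = 55.1 − j10.1 Ω
|Z| = √(55.1² + 10.1²) = 56.0 Ω
I = V/|Z| = 5.5/56.0 = 98.2 mA

98.2 mA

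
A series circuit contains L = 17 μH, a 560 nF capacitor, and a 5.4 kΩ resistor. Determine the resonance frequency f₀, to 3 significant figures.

ω₀ = 1/√(LC) = 1/√(1.7e-05 × 5.6e-07) = 324100 rad/s
f₀ = ω₀/(2π) = 51.6 kHz

51.6 kHz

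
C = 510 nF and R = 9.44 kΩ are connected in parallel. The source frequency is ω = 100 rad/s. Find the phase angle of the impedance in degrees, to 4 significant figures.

-25.71°

X_C = 1/(ωC) = 19610 Ω
Parallel: admittances add. Y = 1/R + jωC
Y = (0.0001059 + j5.1e-05) S
|Y| = 0.0001176 S → |Z| = 1/|Y| = 8506 Ω, ∠Z = −∠Y = -25.71°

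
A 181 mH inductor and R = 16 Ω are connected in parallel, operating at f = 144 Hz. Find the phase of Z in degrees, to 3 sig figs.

5.58°

ω = 2πf = 904.8 rad/s
X_L = ωL = 164 Ω
Parallel: admittances add. Y = 1/R + 1/(jωL)
Y = (0.0625 − j0.00611) S
|Y| = 0.0628 S → |Z| = 1/|Y| = 15.9 Ω, ∠Z = −∠Y = 5.58°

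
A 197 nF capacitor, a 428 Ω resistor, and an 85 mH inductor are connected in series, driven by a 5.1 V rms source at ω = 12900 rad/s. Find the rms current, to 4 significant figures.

6.197 mA

X_L = ωL = 1096 Ω
X_C = 1/(ωC) = 393.5 Ω
Net reactance X = X_L − X_C = 703.0 Ω
Z = 428.0 + j703.0 Ω
|Z| = √(428.0² + 703.0²) = 823.0 Ω
I = V/|Z| = 5.1/823.0 = 6.197 mA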